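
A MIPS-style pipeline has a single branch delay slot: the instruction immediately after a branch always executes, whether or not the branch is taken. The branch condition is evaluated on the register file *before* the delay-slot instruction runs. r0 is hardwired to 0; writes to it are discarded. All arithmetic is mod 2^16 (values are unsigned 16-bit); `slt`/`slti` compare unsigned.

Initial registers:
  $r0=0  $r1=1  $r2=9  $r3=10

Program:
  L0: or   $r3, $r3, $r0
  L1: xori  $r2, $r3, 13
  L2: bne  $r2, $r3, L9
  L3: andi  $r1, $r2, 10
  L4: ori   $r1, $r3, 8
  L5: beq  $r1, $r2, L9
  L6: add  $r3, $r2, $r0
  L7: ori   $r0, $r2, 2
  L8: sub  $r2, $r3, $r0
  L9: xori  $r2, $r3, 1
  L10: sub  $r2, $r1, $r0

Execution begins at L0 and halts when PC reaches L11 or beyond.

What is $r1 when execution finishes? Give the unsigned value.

#0 or   $r3, $r3, $r0 ; 0/1/9/10
#1 xori  $r2, $r3, 13 ; 0/1/7/10
#2 bne  $r2, $r3, L9 ; 0/1/7/10 ; →target
#3 andi  $r1, $r2, 10 ; 0/2/7/10
#9 xori  $r2, $r3, 1 ; 0/2/11/10
#10 sub  $r2, $r1, $r0 ; 0/2/2/10

2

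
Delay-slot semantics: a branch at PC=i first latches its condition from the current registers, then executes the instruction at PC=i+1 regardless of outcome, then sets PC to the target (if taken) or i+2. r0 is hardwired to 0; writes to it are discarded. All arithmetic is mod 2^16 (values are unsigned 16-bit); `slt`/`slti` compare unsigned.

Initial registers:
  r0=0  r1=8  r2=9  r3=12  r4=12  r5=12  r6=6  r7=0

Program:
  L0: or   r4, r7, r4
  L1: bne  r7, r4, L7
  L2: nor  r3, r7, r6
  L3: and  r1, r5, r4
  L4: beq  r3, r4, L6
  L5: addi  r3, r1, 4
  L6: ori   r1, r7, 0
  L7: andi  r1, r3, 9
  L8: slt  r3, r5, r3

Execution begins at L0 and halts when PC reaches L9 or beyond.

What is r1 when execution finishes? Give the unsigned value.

9

#0 or   r4, r7, r4 ; 0/8/9/12/12/12/6/0
#1 bne  r7, r4, L7 ; 0/8/9/12/12/12/6/0 ; →target
#2 nor  r3, r7, r6 ; 0/8/9/65529/12/12/6/0
#7 andi  r1, r3, 9 ; 0/9/9/65529/12/12/6/0
#8 slt  r3, r5, r3 ; 0/9/9/1/12/12/6/0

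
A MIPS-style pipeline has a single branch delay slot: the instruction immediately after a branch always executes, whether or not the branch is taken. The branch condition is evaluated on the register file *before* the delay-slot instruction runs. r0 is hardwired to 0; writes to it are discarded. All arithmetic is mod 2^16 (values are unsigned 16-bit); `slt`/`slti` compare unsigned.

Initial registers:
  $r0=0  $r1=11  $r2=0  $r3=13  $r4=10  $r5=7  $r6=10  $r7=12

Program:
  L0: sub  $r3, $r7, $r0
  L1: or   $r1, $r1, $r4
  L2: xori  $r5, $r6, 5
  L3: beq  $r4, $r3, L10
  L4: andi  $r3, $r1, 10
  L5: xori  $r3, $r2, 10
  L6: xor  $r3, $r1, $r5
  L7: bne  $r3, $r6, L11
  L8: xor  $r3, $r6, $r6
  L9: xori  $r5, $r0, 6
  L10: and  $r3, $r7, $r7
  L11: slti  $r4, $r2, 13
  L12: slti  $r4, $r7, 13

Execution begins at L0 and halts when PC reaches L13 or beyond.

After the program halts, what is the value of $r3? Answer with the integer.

  step pc=0: sub  $r3, $r7, $r0  regs=(0,11,0,12,10,7,10,12)
  step pc=1: or   $r1, $r1, $r4  regs=(0,11,0,12,10,7,10,12)
  step pc=2: xori  $r5, $r6, 5  regs=(0,11,0,12,10,15,10,12)
  step pc=3: beq  $r4, $r3, L10  cond=F  regs=(0,11,0,12,10,15,10,12)
  step pc=4: andi  $r3, $r1, 10  regs=(0,11,0,10,10,15,10,12)
  step pc=5: xori  $r3, $r2, 10  regs=(0,11,0,10,10,15,10,12)
  step pc=6: xor  $r3, $r1, $r5  regs=(0,11,0,4,10,15,10,12)
  step pc=7: bne  $r3, $r6, L11  cond=T  regs=(0,11,0,4,10,15,10,12)
  step pc=8: xor  $r3, $r6, $r6  regs=(0,11,0,0,10,15,10,12)
  step pc=11: slti  $r4, $r2, 13  regs=(0,11,0,0,1,15,10,12)
  step pc=12: slti  $r4, $r7, 13  regs=(0,11,0,0,1,15,10,12)

0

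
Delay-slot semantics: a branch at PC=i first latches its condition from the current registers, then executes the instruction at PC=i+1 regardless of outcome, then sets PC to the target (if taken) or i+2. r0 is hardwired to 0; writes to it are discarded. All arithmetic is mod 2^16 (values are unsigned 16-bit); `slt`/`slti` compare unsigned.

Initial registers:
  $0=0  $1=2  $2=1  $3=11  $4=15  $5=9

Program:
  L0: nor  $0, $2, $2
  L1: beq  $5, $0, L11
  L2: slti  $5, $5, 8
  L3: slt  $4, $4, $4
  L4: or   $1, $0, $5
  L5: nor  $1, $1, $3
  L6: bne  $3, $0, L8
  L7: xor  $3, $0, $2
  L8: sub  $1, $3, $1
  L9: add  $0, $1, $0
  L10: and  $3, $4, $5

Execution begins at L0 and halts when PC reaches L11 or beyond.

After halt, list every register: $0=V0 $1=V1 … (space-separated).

[0] nor  $0, $2, $2  →  {$0:0, $1:2, $2:1, $3:11, $4:15, $5:9}
[1] beq  $5, $0, L11  →  {$0:0, $1:2, $2:1, $3:11, $4:15, $5:9}  ⟨branch fallthrough⟩
[2] slti  $5, $5, 8  →  {$0:0, $1:2, $2:1, $3:11, $4:15, $5:0}
[3] slt  $4, $4, $4  →  {$0:0, $1:2, $2:1, $3:11, $4:0, $5:0}
[4] or   $1, $0, $5  →  {$0:0, $1:0, $2:1, $3:11, $4:0, $5:0}
[5] nor  $1, $1, $3  →  {$0:0, $1:65524, $2:1, $3:11, $4:0, $5:0}
[6] bne  $3, $0, L8  →  {$0:0, $1:65524, $2:1, $3:11, $4:0, $5:0}  ⟨branch taken⟩
[7] xor  $3, $0, $2  →  {$0:0, $1:65524, $2:1, $3:1, $4:0, $5:0}
[8] sub  $1, $3, $1  →  {$0:0, $1:13, $2:1, $3:1, $4:0, $5:0}
[9] add  $0, $1, $0  →  {$0:0, $1:13, $2:1, $3:1, $4:0, $5:0}
[10] and  $3, $4, $5  →  {$0:0, $1:13, $2:1, $3:0, $4:0, $5:0}

$0=0 $1=13 $2=1 $3=0 $4=0 $5=0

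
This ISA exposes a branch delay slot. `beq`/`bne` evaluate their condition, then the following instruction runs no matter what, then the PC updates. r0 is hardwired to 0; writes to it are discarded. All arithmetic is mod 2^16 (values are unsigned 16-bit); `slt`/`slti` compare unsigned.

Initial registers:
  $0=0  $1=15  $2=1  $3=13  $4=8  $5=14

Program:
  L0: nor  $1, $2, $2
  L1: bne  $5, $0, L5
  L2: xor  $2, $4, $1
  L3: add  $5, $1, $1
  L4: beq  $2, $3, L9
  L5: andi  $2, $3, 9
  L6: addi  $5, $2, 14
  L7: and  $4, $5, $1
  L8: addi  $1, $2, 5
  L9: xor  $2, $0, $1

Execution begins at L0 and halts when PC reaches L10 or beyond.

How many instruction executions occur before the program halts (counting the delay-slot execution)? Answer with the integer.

#0 nor  $1, $2, $2 ; 0/65534/1/13/8/14
#1 bne  $5, $0, L5 ; 0/65534/1/13/8/14 ; →target
#2 xor  $2, $4, $1 ; 0/65534/65526/13/8/14
#5 andi  $2, $3, 9 ; 0/65534/9/13/8/14
#6 addi  $5, $2, 14 ; 0/65534/9/13/8/23
#7 and  $4, $5, $1 ; 0/65534/9/13/22/23
#8 addi  $1, $2, 5 ; 0/14/9/13/22/23
#9 xor  $2, $0, $1 ; 0/14/14/13/22/23

8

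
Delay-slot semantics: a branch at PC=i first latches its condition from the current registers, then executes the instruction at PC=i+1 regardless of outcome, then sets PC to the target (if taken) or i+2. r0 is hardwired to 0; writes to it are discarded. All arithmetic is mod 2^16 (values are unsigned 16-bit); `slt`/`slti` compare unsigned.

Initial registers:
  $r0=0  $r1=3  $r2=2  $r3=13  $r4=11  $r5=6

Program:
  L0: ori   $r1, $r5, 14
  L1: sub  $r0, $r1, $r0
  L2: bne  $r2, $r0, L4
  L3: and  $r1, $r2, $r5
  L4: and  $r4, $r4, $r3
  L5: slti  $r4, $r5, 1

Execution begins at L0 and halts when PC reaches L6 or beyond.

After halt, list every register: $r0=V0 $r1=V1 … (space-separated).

$r0=0 $r1=2 $r2=2 $r3=13 $r4=0 $r5=6

#0 ori   $r1, $r5, 14 ; 0/14/2/13/11/6
#1 sub  $r0, $r1, $r0 ; 0/14/2/13/11/6
#2 bne  $r2, $r0, L4 ; 0/14/2/13/11/6 ; →target
#3 and  $r1, $r2, $r5 ; 0/2/2/13/11/6
#4 and  $r4, $r4, $r3 ; 0/2/2/13/9/6
#5 slti  $r4, $r5, 1 ; 0/2/2/13/0/6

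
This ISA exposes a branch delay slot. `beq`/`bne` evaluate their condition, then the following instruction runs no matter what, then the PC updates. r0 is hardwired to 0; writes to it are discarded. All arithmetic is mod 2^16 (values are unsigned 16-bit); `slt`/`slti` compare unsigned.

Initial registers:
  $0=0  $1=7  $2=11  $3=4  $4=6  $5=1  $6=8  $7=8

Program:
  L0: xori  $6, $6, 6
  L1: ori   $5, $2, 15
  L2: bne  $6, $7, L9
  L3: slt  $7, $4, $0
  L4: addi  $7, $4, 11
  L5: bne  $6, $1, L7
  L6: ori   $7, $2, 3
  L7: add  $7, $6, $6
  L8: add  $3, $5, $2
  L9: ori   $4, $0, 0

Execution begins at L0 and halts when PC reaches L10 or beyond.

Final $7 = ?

0

PC=0  xori  $6, $6, 6        | $0=0 $1=7 $2=11 $3=4 $4=6 $5=1 $6=14 $7=8
PC=1  ori   $5, $2, 15       | $0=0 $1=7 $2=11 $3=4 $4=6 $5=15 $6=14 $7=8
PC=2  bne  $6, $7, L9        | $0=0 $1=7 $2=11 $3=4 $4=6 $5=15 $6=14 $7=8  [TAKEN]
PC=3  slt  $7, $4, $0        | $0=0 $1=7 $2=11 $3=4 $4=6 $5=15 $6=14 $7=0
PC=9  ori   $4, $0, 0        | $0=0 $1=7 $2=11 $3=4 $4=0 $5=15 $6=14 $7=0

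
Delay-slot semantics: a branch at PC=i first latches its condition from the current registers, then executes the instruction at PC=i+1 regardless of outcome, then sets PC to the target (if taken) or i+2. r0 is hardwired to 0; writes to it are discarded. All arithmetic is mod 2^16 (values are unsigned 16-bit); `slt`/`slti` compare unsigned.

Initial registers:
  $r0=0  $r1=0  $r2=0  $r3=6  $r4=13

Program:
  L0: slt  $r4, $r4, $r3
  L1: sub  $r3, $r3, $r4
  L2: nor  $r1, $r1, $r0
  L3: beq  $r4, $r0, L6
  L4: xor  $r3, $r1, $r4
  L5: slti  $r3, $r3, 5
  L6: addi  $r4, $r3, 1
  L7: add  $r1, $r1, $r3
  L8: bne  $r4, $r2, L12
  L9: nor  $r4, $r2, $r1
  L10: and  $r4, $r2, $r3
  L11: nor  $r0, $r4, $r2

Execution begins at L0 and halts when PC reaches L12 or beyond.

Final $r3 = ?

#0 slt  $r4, $r4, $r3 ; 0/0/0/6/0
#1 sub  $r3, $r3, $r4 ; 0/0/0/6/0
#2 nor  $r1, $r1, $r0 ; 0/65535/0/6/0
#3 beq  $r4, $r0, L6 ; 0/65535/0/6/0 ; →target
#4 xor  $r3, $r1, $r4 ; 0/65535/0/65535/0
#6 addi  $r4, $r3, 1 ; 0/65535/0/65535/0
#7 add  $r1, $r1, $r3 ; 0/65534/0/65535/0
#8 bne  $r4, $r2, L12 ; 0/65534/0/65535/0 ; →fallthru
#9 nor  $r4, $r2, $r1 ; 0/65534/0/65535/1
#10 and  $r4, $r2, $r3 ; 0/65534/0/65535/0
#11 nor  $r0, $r4, $r2 ; 0/65534/0/65535/0

65535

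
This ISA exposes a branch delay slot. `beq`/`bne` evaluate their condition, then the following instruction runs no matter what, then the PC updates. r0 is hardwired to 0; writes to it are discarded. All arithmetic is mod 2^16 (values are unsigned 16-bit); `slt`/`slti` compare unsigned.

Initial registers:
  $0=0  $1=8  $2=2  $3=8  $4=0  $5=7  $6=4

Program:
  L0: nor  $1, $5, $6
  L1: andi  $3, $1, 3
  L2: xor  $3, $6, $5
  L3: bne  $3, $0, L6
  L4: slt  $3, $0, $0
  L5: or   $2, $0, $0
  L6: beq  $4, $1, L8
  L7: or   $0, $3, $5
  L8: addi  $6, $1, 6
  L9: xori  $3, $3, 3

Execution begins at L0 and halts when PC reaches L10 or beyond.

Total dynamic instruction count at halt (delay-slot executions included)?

9

[0] nor  $1, $5, $6  →  {$0:0, $1:65528, $2:2, $3:8, $4:0, $5:7, $6:4}
[1] andi  $3, $1, 3  →  {$0:0, $1:65528, $2:2, $3:0, $4:0, $5:7, $6:4}
[2] xor  $3, $6, $5  →  {$0:0, $1:65528, $2:2, $3:3, $4:0, $5:7, $6:4}
[3] bne  $3, $0, L6  →  {$0:0, $1:65528, $2:2, $3:3, $4:0, $5:7, $6:4}  ⟨branch taken⟩
[4] slt  $3, $0, $0  →  {$0:0, $1:65528, $2:2, $3:0, $4:0, $5:7, $6:4}
[6] beq  $4, $1, L8  →  {$0:0, $1:65528, $2:2, $3:0, $4:0, $5:7, $6:4}  ⟨branch fallthrough⟩
[7] or   $0, $3, $5  →  {$0:0, $1:65528, $2:2, $3:0, $4:0, $5:7, $6:4}
[8] addi  $6, $1, 6  →  {$0:0, $1:65528, $2:2, $3:0, $4:0, $5:7, $6:65534}
[9] xori  $3, $3, 3  →  {$0:0, $1:65528, $2:2, $3:3, $4:0, $5:7, $6:65534}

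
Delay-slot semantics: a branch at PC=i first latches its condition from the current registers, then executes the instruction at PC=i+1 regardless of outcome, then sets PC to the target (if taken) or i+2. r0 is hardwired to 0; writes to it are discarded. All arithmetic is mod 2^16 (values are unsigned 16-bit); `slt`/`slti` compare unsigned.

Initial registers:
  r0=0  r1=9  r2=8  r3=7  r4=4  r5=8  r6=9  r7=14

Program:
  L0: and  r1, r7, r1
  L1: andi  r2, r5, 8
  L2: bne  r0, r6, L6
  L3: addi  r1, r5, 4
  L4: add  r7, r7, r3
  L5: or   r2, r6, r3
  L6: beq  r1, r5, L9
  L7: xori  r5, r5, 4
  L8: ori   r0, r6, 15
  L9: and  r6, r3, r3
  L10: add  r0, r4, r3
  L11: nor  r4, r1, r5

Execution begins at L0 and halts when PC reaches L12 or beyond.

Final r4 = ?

65523

[0] and  r1, r7, r1  →  {r0:0, r1:8, r2:8, r3:7, r4:4, r5:8, r6:9, r7:14}
[1] andi  r2, r5, 8  →  {r0:0, r1:8, r2:8, r3:7, r4:4, r5:8, r6:9, r7:14}
[2] bne  r0, r6, L6  →  {r0:0, r1:8, r2:8, r3:7, r4:4, r5:8, r6:9, r7:14}  ⟨branch taken⟩
[3] addi  r1, r5, 4  →  {r0:0, r1:12, r2:8, r3:7, r4:4, r5:8, r6:9, r7:14}
[6] beq  r1, r5, L9  →  {r0:0, r1:12, r2:8, r3:7, r4:4, r5:8, r6:9, r7:14}  ⟨branch fallthrough⟩
[7] xori  r5, r5, 4  →  {r0:0, r1:12, r2:8, r3:7, r4:4, r5:12, r6:9, r7:14}
[8] ori   r0, r6, 15  →  {r0:0, r1:12, r2:8, r3:7, r4:4, r5:12, r6:9, r7:14}
[9] and  r6, r3, r3  →  {r0:0, r1:12, r2:8, r3:7, r4:4, r5:12, r6:7, r7:14}
[10] add  r0, r4, r3  →  {r0:0, r1:12, r2:8, r3:7, r4:4, r5:12, r6:7, r7:14}
[11] nor  r4, r1, r5  →  {r0:0, r1:12, r2:8, r3:7, r4:65523, r5:12, r6:7, r7:14}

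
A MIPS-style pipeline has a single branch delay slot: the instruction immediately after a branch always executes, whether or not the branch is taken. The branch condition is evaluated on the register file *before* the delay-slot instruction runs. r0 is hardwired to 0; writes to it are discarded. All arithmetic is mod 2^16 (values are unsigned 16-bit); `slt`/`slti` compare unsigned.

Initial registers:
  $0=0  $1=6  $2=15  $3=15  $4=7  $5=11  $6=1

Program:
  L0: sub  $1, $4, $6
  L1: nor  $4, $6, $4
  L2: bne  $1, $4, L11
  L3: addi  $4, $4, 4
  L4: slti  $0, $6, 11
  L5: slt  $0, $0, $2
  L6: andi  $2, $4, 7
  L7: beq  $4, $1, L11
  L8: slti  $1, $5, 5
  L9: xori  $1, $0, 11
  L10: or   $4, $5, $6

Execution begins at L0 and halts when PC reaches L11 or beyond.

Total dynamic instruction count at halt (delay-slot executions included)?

4

[0] sub  $1, $4, $6  →  {$0:0, $1:6, $2:15, $3:15, $4:7, $5:11, $6:1}
[1] nor  $4, $6, $4  →  {$0:0, $1:6, $2:15, $3:15, $4:65528, $5:11, $6:1}
[2] bne  $1, $4, L11  →  {$0:0, $1:6, $2:15, $3:15, $4:65528, $5:11, $6:1}  ⟨branch taken⟩
[3] addi  $4, $4, 4  →  {$0:0, $1:6, $2:15, $3:15, $4:65532, $5:11, $6:1}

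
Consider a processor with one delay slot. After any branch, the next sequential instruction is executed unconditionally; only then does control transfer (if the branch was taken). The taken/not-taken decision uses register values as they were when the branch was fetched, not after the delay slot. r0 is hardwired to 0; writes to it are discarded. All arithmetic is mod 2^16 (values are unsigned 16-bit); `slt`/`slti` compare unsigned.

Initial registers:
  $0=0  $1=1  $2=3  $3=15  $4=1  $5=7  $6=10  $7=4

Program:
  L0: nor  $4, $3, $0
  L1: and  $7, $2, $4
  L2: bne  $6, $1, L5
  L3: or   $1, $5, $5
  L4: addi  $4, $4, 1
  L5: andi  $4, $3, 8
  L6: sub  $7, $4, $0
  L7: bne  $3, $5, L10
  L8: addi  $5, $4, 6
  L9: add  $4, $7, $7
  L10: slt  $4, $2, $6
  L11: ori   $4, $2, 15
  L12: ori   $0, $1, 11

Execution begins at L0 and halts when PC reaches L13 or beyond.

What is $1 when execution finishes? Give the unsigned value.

#0 nor  $4, $3, $0 ; 0/1/3/15/65520/7/10/4
#1 and  $7, $2, $4 ; 0/1/3/15/65520/7/10/0
#2 bne  $6, $1, L5 ; 0/1/3/15/65520/7/10/0 ; →target
#3 or   $1, $5, $5 ; 0/7/3/15/65520/7/10/0
#5 andi  $4, $3, 8 ; 0/7/3/15/8/7/10/0
#6 sub  $7, $4, $0 ; 0/7/3/15/8/7/10/8
#7 bne  $3, $5, L10 ; 0/7/3/15/8/7/10/8 ; →target
#8 addi  $5, $4, 6 ; 0/7/3/15/8/14/10/8
#10 slt  $4, $2, $6 ; 0/7/3/15/1/14/10/8
#11 ori   $4, $2, 15 ; 0/7/3/15/15/14/10/8
#12 ori   $0, $1, 11 ; 0/7/3/15/15/14/10/8

7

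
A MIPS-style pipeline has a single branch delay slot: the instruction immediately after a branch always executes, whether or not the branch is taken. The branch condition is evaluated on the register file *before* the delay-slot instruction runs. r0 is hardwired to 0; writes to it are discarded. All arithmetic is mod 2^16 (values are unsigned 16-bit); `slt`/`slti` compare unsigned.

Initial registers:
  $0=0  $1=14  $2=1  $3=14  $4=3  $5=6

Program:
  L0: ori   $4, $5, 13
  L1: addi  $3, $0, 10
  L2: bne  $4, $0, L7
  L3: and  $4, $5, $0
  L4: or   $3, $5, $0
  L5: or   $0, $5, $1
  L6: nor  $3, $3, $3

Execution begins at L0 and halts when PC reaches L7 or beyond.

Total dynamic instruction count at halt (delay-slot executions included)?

4

PC=0  ori   $4, $5, 13       | $0=0 $1=14 $2=1 $3=14 $4=15 $5=6
PC=1  addi  $3, $0, 10       | $0=0 $1=14 $2=1 $3=10 $4=15 $5=6
PC=2  bne  $4, $0, L7        | $0=0 $1=14 $2=1 $3=10 $4=15 $5=6  [TAKEN]
PC=3  and  $4, $5, $0        | $0=0 $1=14 $2=1 $3=10 $4=0 $5=6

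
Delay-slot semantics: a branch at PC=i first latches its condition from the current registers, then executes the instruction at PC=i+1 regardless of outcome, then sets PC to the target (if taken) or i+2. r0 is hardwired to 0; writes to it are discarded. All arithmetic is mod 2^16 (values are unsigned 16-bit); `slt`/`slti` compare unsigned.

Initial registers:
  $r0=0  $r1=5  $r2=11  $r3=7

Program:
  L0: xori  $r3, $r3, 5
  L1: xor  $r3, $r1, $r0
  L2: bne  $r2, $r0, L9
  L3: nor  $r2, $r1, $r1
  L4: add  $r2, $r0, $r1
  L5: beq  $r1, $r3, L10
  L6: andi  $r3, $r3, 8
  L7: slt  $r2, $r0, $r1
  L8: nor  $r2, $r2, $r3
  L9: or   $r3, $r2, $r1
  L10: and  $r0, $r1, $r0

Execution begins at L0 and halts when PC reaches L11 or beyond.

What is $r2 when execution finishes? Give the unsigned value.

65530

PC=0  xori  $r3, $r3, 5      | $r0=0 $r1=5 $r2=11 $r3=2
PC=1  xor  $r3, $r1, $r0     | $r0=0 $r1=5 $r2=11 $r3=5
PC=2  bne  $r2, $r0, L9      | $r0=0 $r1=5 $r2=11 $r3=5  [TAKEN]
PC=3  nor  $r2, $r1, $r1     | $r0=0 $r1=5 $r2=65530 $r3=5
PC=9  or   $r3, $r2, $r1     | $r0=0 $r1=5 $r2=65530 $r3=65535
PC=10 and  $r0, $r1, $r0     | $r0=0 $r1=5 $r2=65530 $r3=65535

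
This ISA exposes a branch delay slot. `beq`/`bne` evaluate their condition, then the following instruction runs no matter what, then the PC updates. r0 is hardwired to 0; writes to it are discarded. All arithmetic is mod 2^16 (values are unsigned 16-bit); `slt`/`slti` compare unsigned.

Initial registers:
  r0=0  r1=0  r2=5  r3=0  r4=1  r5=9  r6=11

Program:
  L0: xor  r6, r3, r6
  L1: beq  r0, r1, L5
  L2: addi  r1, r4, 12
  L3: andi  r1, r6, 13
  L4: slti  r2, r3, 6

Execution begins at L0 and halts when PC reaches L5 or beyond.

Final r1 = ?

[0] xor  r6, r3, r6  →  {r0:0, r1:0, r2:5, r3:0, r4:1, r5:9, r6:11}
[1] beq  r0, r1, L5  →  {r0:0, r1:0, r2:5, r3:0, r4:1, r5:9, r6:11}  ⟨branch taken⟩
[2] addi  r1, r4, 12  →  {r0:0, r1:13, r2:5, r3:0, r4:1, r5:9, r6:11}

13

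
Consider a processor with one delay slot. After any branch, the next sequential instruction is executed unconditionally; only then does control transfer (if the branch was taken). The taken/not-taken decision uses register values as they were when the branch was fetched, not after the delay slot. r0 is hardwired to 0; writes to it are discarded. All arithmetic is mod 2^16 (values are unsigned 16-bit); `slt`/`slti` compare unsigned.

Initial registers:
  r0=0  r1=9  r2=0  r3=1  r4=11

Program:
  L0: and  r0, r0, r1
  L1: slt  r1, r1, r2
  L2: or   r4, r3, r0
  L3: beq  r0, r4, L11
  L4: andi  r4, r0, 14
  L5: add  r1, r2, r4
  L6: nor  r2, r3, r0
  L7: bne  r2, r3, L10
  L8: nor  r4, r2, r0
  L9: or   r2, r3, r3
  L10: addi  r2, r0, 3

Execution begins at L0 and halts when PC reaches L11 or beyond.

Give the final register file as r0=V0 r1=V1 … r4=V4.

r0=0 r1=0 r2=3 r3=1 r4=1

PC=0  and  r0, r0, r1        | r0=0 r1=9 r2=0 r3=1 r4=11
PC=1  slt  r1, r1, r2        | r0=0 r1=0 r2=0 r3=1 r4=11
PC=2  or   r4, r3, r0        | r0=0 r1=0 r2=0 r3=1 r4=1
PC=3  beq  r0, r4, L11       | r0=0 r1=0 r2=0 r3=1 r4=1  [not taken]
PC=4  andi  r4, r0, 14       | r0=0 r1=0 r2=0 r3=1 r4=0
PC=5  add  r1, r2, r4        | r0=0 r1=0 r2=0 r3=1 r4=0
PC=6  nor  r2, r3, r0        | r0=0 r1=0 r2=65534 r3=1 r4=0
PC=7  bne  r2, r3, L10       | r0=0 r1=0 r2=65534 r3=1 r4=0  [TAKEN]
PC=8  nor  r4, r2, r0        | r0=0 r1=0 r2=65534 r3=1 r4=1
PC=10 addi  r2, r0, 3        | r0=0 r1=0 r2=3 r3=1 r4=1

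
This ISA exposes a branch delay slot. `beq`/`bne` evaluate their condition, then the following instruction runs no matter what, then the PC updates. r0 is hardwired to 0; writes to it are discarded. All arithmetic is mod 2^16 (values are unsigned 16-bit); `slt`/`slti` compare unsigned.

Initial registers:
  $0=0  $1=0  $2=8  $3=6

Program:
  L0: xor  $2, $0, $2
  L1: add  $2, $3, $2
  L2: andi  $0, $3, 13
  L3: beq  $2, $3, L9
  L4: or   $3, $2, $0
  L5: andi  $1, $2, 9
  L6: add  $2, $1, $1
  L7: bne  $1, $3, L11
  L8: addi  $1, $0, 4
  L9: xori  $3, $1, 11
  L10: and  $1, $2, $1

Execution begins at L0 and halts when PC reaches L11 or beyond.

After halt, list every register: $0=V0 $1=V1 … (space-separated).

$0=0 $1=4 $2=16 $3=14

PC=0  xor  $2, $0, $2        | $0=0 $1=0 $2=8 $3=6
PC=1  add  $2, $3, $2        | $0=0 $1=0 $2=14 $3=6
PC=2  andi  $0, $3, 13       | $0=0 $1=0 $2=14 $3=6
PC=3  beq  $2, $3, L9        | $0=0 $1=0 $2=14 $3=6  [not taken]
PC=4  or   $3, $2, $0        | $0=0 $1=0 $2=14 $3=14
PC=5  andi  $1, $2, 9        | $0=0 $1=8 $2=14 $3=14
PC=6  add  $2, $1, $1        | $0=0 $1=8 $2=16 $3=14
PC=7  bne  $1, $3, L11       | $0=0 $1=8 $2=16 $3=14  [TAKEN]
PC=8  addi  $1, $0, 4        | $0=0 $1=4 $2=16 $3=14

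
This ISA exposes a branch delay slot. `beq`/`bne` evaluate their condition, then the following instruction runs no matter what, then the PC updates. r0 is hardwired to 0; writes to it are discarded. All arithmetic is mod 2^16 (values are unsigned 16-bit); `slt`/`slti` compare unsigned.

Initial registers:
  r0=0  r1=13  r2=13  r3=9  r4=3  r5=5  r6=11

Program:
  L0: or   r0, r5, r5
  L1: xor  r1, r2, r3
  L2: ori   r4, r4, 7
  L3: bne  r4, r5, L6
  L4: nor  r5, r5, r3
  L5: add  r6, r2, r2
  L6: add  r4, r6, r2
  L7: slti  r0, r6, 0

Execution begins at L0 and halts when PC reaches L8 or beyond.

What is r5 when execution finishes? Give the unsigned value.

  step pc=0: or   r0, r5, r5  regs=(0,13,13,9,3,5,11)
  step pc=1: xor  r1, r2, r3  regs=(0,4,13,9,3,5,11)
  step pc=2: ori   r4, r4, 7  regs=(0,4,13,9,7,5,11)
  step pc=3: bne  r4, r5, L6  cond=T  regs=(0,4,13,9,7,5,11)
  step pc=4: nor  r5, r5, r3  regs=(0,4,13,9,7,65522,11)
  step pc=6: add  r4, r6, r2  regs=(0,4,13,9,24,65522,11)
  step pc=7: slti  r0, r6, 0  regs=(0,4,13,9,24,65522,11)

65522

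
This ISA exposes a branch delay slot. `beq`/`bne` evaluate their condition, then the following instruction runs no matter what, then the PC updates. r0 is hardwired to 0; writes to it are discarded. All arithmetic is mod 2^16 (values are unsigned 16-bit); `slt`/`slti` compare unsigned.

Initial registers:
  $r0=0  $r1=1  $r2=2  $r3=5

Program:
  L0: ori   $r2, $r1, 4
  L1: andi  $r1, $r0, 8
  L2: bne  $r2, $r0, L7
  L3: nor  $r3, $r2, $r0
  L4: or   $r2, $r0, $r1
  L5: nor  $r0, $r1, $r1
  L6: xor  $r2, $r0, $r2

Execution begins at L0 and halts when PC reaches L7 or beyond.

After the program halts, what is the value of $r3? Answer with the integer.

  step pc=0: ori   $r2, $r1, 4  regs=(0,1,5,5)
  step pc=1: andi  $r1, $r0, 8  regs=(0,0,5,5)
  step pc=2: bne  $r2, $r0, L7  cond=T  regs=(0,0,5,5)
  step pc=3: nor  $r3, $r2, $r0  regs=(0,0,5,65530)

65530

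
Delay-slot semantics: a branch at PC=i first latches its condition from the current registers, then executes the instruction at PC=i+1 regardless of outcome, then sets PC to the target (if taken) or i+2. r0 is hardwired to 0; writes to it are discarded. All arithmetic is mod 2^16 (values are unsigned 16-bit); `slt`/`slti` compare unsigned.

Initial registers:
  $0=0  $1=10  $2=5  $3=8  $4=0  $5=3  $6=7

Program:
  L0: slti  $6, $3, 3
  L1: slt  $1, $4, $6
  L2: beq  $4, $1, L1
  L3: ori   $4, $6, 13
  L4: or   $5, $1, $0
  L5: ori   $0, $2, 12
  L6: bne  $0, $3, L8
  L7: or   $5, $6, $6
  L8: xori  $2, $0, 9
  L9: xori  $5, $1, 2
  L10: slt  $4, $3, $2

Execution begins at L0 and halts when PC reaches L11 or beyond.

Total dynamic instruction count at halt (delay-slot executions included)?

14

PC=0  slti  $6, $3, 3        | $0=0 $1=10 $2=5 $3=8 $4=0 $5=3 $6=0
PC=1  slt  $1, $4, $6        | $0=0 $1=0 $2=5 $3=8 $4=0 $5=3 $6=0
PC=2  beq  $4, $1, L1        | $0=0 $1=0 $2=5 $3=8 $4=0 $5=3 $6=0  [TAKEN]
PC=3  ori   $4, $6, 13       | $0=0 $1=0 $2=5 $3=8 $4=13 $5=3 $6=0
PC=1  slt  $1, $4, $6        | $0=0 $1=0 $2=5 $3=8 $4=13 $5=3 $6=0
PC=2  beq  $4, $1, L1        | $0=0 $1=0 $2=5 $3=8 $4=13 $5=3 $6=0  [not taken]
PC=3  ori   $4, $6, 13       | $0=0 $1=0 $2=5 $3=8 $4=13 $5=3 $6=0
PC=4  or   $5, $1, $0        | $0=0 $1=0 $2=5 $3=8 $4=13 $5=0 $6=0
PC=5  ori   $0, $2, 12       | $0=0 $1=0 $2=5 $3=8 $4=13 $5=0 $6=0
PC=6  bne  $0, $3, L8        | $0=0 $1=0 $2=5 $3=8 $4=13 $5=0 $6=0  [TAKEN]
PC=7  or   $5, $6, $6        | $0=0 $1=0 $2=5 $3=8 $4=13 $5=0 $6=0
PC=8  xori  $2, $0, 9        | $0=0 $1=0 $2=9 $3=8 $4=13 $5=0 $6=0
PC=9  xori  $5, $1, 2        | $0=0 $1=0 $2=9 $3=8 $4=13 $5=2 $6=0
PC=10 slt  $4, $3, $2        | $0=0 $1=0 $2=9 $3=8 $4=1 $5=2 $6=0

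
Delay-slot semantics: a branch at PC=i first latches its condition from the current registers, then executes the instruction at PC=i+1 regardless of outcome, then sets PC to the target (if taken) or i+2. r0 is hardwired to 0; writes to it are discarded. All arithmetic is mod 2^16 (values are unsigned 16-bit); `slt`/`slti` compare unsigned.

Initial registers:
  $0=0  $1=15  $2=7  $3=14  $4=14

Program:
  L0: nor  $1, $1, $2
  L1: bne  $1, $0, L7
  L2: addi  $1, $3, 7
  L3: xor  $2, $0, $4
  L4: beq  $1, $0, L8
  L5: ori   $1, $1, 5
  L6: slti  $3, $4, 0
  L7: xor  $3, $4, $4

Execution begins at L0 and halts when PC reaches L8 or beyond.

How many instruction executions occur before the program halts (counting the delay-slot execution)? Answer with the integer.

4

  step pc=0: nor  $1, $1, $2  regs=(0,65520,7,14,14)
  step pc=1: bne  $1, $0, L7  cond=T  regs=(0,65520,7,14,14)
  step pc=2: addi  $1, $3, 7  regs=(0,21,7,14,14)
  step pc=7: xor  $3, $4, $4  regs=(0,21,7,0,14)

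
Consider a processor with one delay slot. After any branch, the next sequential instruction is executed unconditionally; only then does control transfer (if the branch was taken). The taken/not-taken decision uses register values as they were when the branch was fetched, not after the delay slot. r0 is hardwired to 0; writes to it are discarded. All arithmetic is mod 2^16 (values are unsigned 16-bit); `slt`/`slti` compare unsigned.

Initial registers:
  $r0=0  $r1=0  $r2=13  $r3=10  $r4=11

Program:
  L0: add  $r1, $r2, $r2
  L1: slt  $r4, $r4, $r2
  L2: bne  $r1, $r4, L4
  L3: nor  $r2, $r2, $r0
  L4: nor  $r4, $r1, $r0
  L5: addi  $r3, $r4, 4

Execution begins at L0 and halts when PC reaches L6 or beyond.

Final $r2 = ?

65522

#0 add  $r1, $r2, $r2 ; 0/26/13/10/11
#1 slt  $r4, $r4, $r2 ; 0/26/13/10/1
#2 bne  $r1, $r4, L4 ; 0/26/13/10/1 ; →target
#3 nor  $r2, $r2, $r0 ; 0/26/65522/10/1
#4 nor  $r4, $r1, $r0 ; 0/26/65522/10/65509
#5 addi  $r3, $r4, 4 ; 0/26/65522/65513/65509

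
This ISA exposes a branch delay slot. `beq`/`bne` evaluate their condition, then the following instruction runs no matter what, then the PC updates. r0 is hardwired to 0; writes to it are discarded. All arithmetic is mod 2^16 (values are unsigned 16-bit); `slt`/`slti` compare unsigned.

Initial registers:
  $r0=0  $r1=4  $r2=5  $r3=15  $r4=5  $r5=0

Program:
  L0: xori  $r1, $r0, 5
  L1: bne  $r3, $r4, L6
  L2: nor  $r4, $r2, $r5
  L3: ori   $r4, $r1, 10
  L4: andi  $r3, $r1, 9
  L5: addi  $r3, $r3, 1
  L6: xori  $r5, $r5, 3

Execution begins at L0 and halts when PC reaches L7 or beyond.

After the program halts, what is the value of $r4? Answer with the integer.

  step pc=0: xori  $r1, $r0, 5  regs=(0,5,5,15,5,0)
  step pc=1: bne  $r3, $r4, L6  cond=T  regs=(0,5,5,15,5,0)
  step pc=2: nor  $r4, $r2, $r5  regs=(0,5,5,15,65530,0)
  step pc=6: xori  $r5, $r5, 3  regs=(0,5,5,15,65530,3)

65530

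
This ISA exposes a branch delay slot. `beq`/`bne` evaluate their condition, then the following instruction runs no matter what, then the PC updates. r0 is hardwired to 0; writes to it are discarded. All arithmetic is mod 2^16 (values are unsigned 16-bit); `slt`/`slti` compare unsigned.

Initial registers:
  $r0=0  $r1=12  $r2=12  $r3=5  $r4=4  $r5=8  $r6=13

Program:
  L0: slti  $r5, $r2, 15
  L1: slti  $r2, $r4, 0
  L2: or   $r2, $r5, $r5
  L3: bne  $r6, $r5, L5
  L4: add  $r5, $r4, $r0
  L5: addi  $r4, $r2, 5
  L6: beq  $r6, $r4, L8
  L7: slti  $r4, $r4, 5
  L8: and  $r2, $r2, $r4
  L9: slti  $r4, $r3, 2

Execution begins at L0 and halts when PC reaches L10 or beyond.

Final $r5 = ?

4

  step pc=0: slti  $r5, $r2, 15  regs=(0,12,12,5,4,1,13)
  step pc=1: slti  $r2, $r4, 0  regs=(0,12,0,5,4,1,13)
  step pc=2: or   $r2, $r5, $r5  regs=(0,12,1,5,4,1,13)
  step pc=3: bne  $r6, $r5, L5  cond=T  regs=(0,12,1,5,4,1,13)
  step pc=4: add  $r5, $r4, $r0  regs=(0,12,1,5,4,4,13)
  step pc=5: addi  $r4, $r2, 5  regs=(0,12,1,5,6,4,13)
  step pc=6: beq  $r6, $r4, L8  cond=F  regs=(0,12,1,5,6,4,13)
  step pc=7: slti  $r4, $r4, 5  regs=(0,12,1,5,0,4,13)
  step pc=8: and  $r2, $r2, $r4  regs=(0,12,0,5,0,4,13)
  step pc=9: slti  $r4, $r3, 2  regs=(0,12,0,5,0,4,13)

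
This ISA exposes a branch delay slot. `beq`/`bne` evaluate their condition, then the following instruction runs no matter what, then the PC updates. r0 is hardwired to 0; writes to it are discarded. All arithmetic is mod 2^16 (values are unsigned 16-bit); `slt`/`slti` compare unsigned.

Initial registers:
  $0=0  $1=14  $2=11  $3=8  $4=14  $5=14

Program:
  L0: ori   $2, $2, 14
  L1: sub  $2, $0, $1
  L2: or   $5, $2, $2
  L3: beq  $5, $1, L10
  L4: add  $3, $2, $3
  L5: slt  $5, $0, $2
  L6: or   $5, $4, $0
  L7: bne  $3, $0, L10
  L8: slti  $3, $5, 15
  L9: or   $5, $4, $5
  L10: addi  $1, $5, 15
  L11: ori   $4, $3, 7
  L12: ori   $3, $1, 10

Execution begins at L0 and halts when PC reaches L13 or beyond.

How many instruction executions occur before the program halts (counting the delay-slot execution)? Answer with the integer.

  step pc=0: ori   $2, $2, 14  regs=(0,14,15,8,14,14)
  step pc=1: sub  $2, $0, $1  regs=(0,14,65522,8,14,14)
  step pc=2: or   $5, $2, $2  regs=(0,14,65522,8,14,65522)
  step pc=3: beq  $5, $1, L10  cond=F  regs=(0,14,65522,8,14,65522)
  step pc=4: add  $3, $2, $3  regs=(0,14,65522,65530,14,65522)
  step pc=5: slt  $5, $0, $2  regs=(0,14,65522,65530,14,1)
  step pc=6: or   $5, $4, $0  regs=(0,14,65522,65530,14,14)
  step pc=7: bne  $3, $0, L10  cond=T  regs=(0,14,65522,65530,14,14)
  step pc=8: slti  $3, $5, 15  regs=(0,14,65522,1,14,14)
  step pc=10: addi  $1, $5, 15  regs=(0,29,65522,1,14,14)
  step pc=11: ori   $4, $3, 7  regs=(0,29,65522,1,7,14)
  step pc=12: ori   $3, $1, 10  regs=(0,29,65522,31,7,14)

12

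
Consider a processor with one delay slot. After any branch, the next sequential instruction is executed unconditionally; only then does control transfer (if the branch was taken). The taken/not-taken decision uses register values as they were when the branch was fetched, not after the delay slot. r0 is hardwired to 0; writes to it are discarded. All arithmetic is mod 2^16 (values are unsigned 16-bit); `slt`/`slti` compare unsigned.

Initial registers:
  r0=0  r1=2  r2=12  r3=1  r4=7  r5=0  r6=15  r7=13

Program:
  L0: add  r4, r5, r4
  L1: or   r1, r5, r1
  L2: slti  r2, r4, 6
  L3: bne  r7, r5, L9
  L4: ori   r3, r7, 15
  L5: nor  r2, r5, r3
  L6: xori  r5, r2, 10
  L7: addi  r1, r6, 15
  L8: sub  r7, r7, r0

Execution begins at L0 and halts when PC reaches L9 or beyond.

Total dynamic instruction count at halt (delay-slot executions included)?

5

  step pc=0: add  r4, r5, r4  regs=(0,2,12,1,7,0,15,13)
  step pc=1: or   r1, r5, r1  regs=(0,2,12,1,7,0,15,13)
  step pc=2: slti  r2, r4, 6  regs=(0,2,0,1,7,0,15,13)
  step pc=3: bne  r7, r5, L9  cond=T  regs=(0,2,0,1,7,0,15,13)
  step pc=4: ori   r3, r7, 15  regs=(0,2,0,15,7,0,15,13)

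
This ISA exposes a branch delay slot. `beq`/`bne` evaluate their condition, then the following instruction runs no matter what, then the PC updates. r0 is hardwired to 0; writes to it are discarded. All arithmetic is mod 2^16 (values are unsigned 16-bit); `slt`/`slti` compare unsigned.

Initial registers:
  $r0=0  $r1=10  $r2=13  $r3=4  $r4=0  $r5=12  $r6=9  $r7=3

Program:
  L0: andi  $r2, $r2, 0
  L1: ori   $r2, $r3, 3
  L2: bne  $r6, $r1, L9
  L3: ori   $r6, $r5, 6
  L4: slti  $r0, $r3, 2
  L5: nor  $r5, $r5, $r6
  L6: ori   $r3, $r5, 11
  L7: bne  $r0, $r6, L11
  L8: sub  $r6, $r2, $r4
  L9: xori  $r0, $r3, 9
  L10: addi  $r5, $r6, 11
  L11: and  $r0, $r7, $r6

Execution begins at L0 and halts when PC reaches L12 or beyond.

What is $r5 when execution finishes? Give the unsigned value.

  step pc=0: andi  $r2, $r2, 0  regs=(0,10,0,4,0,12,9,3)
  step pc=1: ori   $r2, $r3, 3  regs=(0,10,7,4,0,12,9,3)
  step pc=2: bne  $r6, $r1, L9  cond=T  regs=(0,10,7,4,0,12,9,3)
  step pc=3: ori   $r6, $r5, 6  regs=(0,10,7,4,0,12,14,3)
  step pc=9: xori  $r0, $r3, 9  regs=(0,10,7,4,0,12,14,3)
  step pc=10: addi  $r5, $r6, 11  regs=(0,10,7,4,0,25,14,3)
  step pc=11: and  $r0, $r7, $r6  regs=(0,10,7,4,0,25,14,3)

25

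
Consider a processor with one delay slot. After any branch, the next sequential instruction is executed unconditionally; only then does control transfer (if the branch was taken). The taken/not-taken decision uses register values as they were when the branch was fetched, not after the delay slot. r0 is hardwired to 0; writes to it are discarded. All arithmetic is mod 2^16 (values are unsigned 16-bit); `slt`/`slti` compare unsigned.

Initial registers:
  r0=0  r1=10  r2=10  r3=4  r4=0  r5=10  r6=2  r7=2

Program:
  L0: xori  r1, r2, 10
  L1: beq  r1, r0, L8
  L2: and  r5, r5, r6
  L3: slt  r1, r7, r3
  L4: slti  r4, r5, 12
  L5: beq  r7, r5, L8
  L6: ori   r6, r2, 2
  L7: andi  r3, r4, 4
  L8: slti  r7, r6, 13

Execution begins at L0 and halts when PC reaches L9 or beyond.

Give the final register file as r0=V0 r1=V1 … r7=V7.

#0 xori  r1, r2, 10 ; 0/0/10/4/0/10/2/2
#1 beq  r1, r0, L8 ; 0/0/10/4/0/10/2/2 ; →target
#2 and  r5, r5, r6 ; 0/0/10/4/0/2/2/2
#8 slti  r7, r6, 13 ; 0/0/10/4/0/2/2/1

r0=0 r1=0 r2=10 r3=4 r4=0 r5=2 r6=2 r7=1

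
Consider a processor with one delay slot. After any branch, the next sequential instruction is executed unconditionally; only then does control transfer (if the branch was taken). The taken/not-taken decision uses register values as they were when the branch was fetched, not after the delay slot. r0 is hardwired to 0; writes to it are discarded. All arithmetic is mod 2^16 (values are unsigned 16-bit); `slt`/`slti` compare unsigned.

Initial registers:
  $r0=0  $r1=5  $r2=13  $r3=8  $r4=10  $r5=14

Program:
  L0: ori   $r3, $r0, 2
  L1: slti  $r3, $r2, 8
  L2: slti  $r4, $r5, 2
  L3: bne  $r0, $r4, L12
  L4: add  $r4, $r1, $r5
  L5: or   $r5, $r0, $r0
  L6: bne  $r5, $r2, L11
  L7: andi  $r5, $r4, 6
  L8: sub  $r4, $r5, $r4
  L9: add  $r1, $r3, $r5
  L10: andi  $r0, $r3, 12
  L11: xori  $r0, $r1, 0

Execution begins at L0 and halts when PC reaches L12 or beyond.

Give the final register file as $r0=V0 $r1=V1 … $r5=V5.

$r0=0 $r1=5 $r2=13 $r3=0 $r4=19 $r5=2

PC=0  ori   $r3, $r0, 2      | $r0=0 $r1=5 $r2=13 $r3=2 $r4=10 $r5=14
PC=1  slti  $r3, $r2, 8      | $r0=0 $r1=5 $r2=13 $r3=0 $r4=10 $r5=14
PC=2  slti  $r4, $r5, 2      | $r0=0 $r1=5 $r2=13 $r3=0 $r4=0 $r5=14
PC=3  bne  $r0, $r4, L12     | $r0=0 $r1=5 $r2=13 $r3=0 $r4=0 $r5=14  [not taken]
PC=4  add  $r4, $r1, $r5     | $r0=0 $r1=5 $r2=13 $r3=0 $r4=19 $r5=14
PC=5  or   $r5, $r0, $r0     | $r0=0 $r1=5 $r2=13 $r3=0 $r4=19 $r5=0
PC=6  bne  $r5, $r2, L11     | $r0=0 $r1=5 $r2=13 $r3=0 $r4=19 $r5=0  [TAKEN]
PC=7  andi  $r5, $r4, 6      | $r0=0 $r1=5 $r2=13 $r3=0 $r4=19 $r5=2
PC=11 xori  $r0, $r1, 0      | $r0=0 $r1=5 $r2=13 $r3=0 $r4=19 $r5=2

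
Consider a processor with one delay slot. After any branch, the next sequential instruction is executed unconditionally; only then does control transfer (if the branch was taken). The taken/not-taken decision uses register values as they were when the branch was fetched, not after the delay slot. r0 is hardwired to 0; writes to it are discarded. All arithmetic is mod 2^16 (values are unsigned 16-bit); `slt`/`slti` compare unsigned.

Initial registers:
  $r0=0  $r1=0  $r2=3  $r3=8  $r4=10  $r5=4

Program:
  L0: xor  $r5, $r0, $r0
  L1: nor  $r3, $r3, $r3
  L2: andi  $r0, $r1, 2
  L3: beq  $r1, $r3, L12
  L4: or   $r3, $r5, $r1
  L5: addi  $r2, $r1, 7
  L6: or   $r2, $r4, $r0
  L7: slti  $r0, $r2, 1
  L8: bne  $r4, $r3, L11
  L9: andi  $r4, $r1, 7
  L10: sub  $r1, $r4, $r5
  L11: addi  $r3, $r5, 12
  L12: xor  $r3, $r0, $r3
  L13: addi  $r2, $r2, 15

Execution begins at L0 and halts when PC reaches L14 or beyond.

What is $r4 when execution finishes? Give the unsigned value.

PC=0  xor  $r5, $r0, $r0     | $r0=0 $r1=0 $r2=3 $r3=8 $r4=10 $r5=0
PC=1  nor  $r3, $r3, $r3     | $r0=0 $r1=0 $r2=3 $r3=65527 $r4=10 $r5=0
PC=2  andi  $r0, $r1, 2      | $r0=0 $r1=0 $r2=3 $r3=65527 $r4=10 $r5=0
PC=3  beq  $r1, $r3, L12     | $r0=0 $r1=0 $r2=3 $r3=65527 $r4=10 $r5=0  [not taken]
PC=4  or   $r3, $r5, $r1     | $r0=0 $r1=0 $r2=3 $r3=0 $r4=10 $r5=0
PC=5  addi  $r2, $r1, 7      | $r0=0 $r1=0 $r2=7 $r3=0 $r4=10 $r5=0
PC=6  or   $r2, $r4, $r0     | $r0=0 $r1=0 $r2=10 $r3=0 $r4=10 $r5=0
PC=7  slti  $r0, $r2, 1      | $r0=0 $r1=0 $r2=10 $r3=0 $r4=10 $r5=0
PC=8  bne  $r4, $r3, L11     | $r0=0 $r1=0 $r2=10 $r3=0 $r4=10 $r5=0  [TAKEN]
PC=9  andi  $r4, $r1, 7      | $r0=0 $r1=0 $r2=10 $r3=0 $r4=0 $r5=0
PC=11 addi  $r3, $r5, 12     | $r0=0 $r1=0 $r2=10 $r3=12 $r4=0 $r5=0
PC=12 xor  $r3, $r0, $r3     | $r0=0 $r1=0 $r2=10 $r3=12 $r4=0 $r5=0
PC=13 addi  $r2, $r2, 15     | $r0=0 $r1=0 $r2=25 $r3=12 $r4=0 $r5=0

0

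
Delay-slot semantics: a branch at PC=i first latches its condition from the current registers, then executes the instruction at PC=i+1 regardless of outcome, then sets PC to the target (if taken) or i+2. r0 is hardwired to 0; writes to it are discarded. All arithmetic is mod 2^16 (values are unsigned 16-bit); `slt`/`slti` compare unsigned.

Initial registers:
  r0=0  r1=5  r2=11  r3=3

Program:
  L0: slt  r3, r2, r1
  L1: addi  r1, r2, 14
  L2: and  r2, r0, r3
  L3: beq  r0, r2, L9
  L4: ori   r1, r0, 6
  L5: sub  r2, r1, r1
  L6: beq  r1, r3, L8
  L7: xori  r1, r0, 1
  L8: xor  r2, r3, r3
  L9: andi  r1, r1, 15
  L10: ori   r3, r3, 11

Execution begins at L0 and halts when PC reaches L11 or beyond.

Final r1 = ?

[0] slt  r3, r2, r1  →  {r0:0, r1:5, r2:11, r3:0}
[1] addi  r1, r2, 14  →  {r0:0, r1:25, r2:11, r3:0}
[2] and  r2, r0, r3  →  {r0:0, r1:25, r2:0, r3:0}
[3] beq  r0, r2, L9  →  {r0:0, r1:25, r2:0, r3:0}  ⟨branch taken⟩
[4] ori   r1, r0, 6  →  {r0:0, r1:6, r2:0, r3:0}
[9] andi  r1, r1, 15  →  {r0:0, r1:6, r2:0, r3:0}
[10] ori   r3, r3, 11  →  {r0:0, r1:6, r2:0, r3:11}

6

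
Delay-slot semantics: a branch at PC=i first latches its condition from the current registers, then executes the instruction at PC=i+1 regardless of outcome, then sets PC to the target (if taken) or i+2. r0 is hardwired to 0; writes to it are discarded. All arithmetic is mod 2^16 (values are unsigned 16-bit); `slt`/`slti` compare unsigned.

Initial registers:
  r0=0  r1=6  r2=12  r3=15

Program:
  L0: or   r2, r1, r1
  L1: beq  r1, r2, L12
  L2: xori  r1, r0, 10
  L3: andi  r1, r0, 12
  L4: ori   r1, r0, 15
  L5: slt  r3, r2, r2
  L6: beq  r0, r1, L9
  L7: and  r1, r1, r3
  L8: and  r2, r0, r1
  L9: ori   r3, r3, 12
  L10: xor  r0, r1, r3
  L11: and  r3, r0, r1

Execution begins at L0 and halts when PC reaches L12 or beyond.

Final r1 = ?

10

#0 or   r2, r1, r1 ; 0/6/6/15
#1 beq  r1, r2, L12 ; 0/6/6/15 ; →target
#2 xori  r1, r0, 10 ; 0/10/6/15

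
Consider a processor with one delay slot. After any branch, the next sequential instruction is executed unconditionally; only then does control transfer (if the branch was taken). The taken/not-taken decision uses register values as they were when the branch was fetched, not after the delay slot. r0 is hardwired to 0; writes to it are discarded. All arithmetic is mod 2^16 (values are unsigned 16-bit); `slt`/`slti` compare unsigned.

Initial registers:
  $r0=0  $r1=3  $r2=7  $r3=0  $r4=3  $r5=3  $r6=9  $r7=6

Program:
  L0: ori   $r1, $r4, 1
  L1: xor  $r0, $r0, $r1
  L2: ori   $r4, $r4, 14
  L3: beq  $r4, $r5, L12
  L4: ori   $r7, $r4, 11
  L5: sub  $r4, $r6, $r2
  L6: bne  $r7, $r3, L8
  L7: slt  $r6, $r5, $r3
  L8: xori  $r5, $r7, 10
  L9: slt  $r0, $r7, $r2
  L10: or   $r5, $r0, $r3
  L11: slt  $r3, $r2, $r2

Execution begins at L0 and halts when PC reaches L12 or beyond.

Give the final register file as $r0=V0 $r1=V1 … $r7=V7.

[0] ori   $r1, $r4, 1  →  {$r0:0, $r1:3, $r2:7, $r3:0, $r4:3, $r5:3, $r6:9, $r7:6}
[1] xor  $r0, $r0, $r1  →  {$r0:0, $r1:3, $r2:7, $r3:0, $r4:3, $r5:3, $r6:9, $r7:6}
[2] ori   $r4, $r4, 14  →  {$r0:0, $r1:3, $r2:7, $r3:0, $r4:15, $r5:3, $r6:9, $r7:6}
[3] beq  $r4, $r5, L12  →  {$r0:0, $r1:3, $r2:7, $r3:0, $r4:15, $r5:3, $r6:9, $r7:6}  ⟨branch fallthrough⟩
[4] ori   $r7, $r4, 11  →  {$r0:0, $r1:3, $r2:7, $r3:0, $r4:15, $r5:3, $r6:9, $r7:15}
[5] sub  $r4, $r6, $r2  →  {$r0:0, $r1:3, $r2:7, $r3:0, $r4:2, $r5:3, $r6:9, $r7:15}
[6] bne  $r7, $r3, L8  →  {$r0:0, $r1:3, $r2:7, $r3:0, $r4:2, $r5:3, $r6:9, $r7:15}  ⟨branch taken⟩
[7] slt  $r6, $r5, $r3  →  {$r0:0, $r1:3, $r2:7, $r3:0, $r4:2, $r5:3, $r6:0, $r7:15}
[8] xori  $r5, $r7, 10  →  {$r0:0, $r1:3, $r2:7, $r3:0, $r4:2, $r5:5, $r6:0, $r7:15}
[9] slt  $r0, $r7, $r2  →  {$r0:0, $r1:3, $r2:7, $r3:0, $r4:2, $r5:5, $r6:0, $r7:15}
[10] or   $r5, $r0, $r3  →  {$r0:0, $r1:3, $r2:7, $r3:0, $r4:2, $r5:0, $r6:0, $r7:15}
[11] slt  $r3, $r2, $r2  →  {$r0:0, $r1:3, $r2:7, $r3:0, $r4:2, $r5:0, $r6:0, $r7:15}

$r0=0 $r1=3 $r2=7 $r3=0 $r4=2 $r5=0 $r6=0 $r7=15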